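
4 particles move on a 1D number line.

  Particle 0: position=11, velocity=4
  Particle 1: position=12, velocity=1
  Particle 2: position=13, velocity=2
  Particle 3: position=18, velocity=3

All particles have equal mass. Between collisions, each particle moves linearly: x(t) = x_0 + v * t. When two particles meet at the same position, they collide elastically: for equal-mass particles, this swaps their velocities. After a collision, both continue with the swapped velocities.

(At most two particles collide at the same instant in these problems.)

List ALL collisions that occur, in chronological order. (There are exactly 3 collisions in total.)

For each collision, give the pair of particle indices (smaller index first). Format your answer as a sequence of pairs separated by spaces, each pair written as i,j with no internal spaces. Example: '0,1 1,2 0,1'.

Answer: 0,1 1,2 2,3

Derivation:
Collision at t=1/3: particles 0 and 1 swap velocities; positions: p0=37/3 p1=37/3 p2=41/3 p3=19; velocities now: v0=1 v1=4 v2=2 v3=3
Collision at t=1: particles 1 and 2 swap velocities; positions: p0=13 p1=15 p2=15 p3=21; velocities now: v0=1 v1=2 v2=4 v3=3
Collision at t=7: particles 2 and 3 swap velocities; positions: p0=19 p1=27 p2=39 p3=39; velocities now: v0=1 v1=2 v2=3 v3=4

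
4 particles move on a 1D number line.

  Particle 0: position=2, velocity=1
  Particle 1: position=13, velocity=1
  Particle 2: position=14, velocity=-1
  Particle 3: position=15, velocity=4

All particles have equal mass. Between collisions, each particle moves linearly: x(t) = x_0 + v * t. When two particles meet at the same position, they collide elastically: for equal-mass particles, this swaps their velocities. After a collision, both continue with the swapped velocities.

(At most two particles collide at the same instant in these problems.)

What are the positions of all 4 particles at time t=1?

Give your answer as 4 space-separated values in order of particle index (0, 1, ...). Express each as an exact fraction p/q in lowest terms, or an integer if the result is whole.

Answer: 3 13 14 19

Derivation:
Collision at t=1/2: particles 1 and 2 swap velocities; positions: p0=5/2 p1=27/2 p2=27/2 p3=17; velocities now: v0=1 v1=-1 v2=1 v3=4
Advance to t=1 (no further collisions before then); velocities: v0=1 v1=-1 v2=1 v3=4; positions = 3 13 14 19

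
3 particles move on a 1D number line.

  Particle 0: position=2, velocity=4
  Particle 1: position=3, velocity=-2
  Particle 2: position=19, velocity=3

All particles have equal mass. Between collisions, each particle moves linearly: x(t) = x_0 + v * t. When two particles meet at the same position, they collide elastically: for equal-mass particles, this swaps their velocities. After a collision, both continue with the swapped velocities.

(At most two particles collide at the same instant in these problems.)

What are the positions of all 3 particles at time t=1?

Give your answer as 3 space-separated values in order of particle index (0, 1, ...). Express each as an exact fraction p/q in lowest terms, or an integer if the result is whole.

Collision at t=1/6: particles 0 and 1 swap velocities; positions: p0=8/3 p1=8/3 p2=39/2; velocities now: v0=-2 v1=4 v2=3
Advance to t=1 (no further collisions before then); velocities: v0=-2 v1=4 v2=3; positions = 1 6 22

Answer: 1 6 22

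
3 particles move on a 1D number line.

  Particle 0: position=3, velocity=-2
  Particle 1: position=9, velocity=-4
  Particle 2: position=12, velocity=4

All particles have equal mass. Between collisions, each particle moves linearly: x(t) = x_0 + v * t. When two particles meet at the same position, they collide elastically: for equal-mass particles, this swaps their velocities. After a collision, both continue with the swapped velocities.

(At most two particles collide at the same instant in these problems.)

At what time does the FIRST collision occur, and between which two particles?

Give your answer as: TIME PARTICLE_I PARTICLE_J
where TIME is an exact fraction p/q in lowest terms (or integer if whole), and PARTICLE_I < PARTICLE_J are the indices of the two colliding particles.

Answer: 3 0 1

Derivation:
Pair (0,1): pos 3,9 vel -2,-4 -> gap=6, closing at 2/unit, collide at t=3
Pair (1,2): pos 9,12 vel -4,4 -> not approaching (rel speed -8 <= 0)
Earliest collision: t=3 between 0 and 1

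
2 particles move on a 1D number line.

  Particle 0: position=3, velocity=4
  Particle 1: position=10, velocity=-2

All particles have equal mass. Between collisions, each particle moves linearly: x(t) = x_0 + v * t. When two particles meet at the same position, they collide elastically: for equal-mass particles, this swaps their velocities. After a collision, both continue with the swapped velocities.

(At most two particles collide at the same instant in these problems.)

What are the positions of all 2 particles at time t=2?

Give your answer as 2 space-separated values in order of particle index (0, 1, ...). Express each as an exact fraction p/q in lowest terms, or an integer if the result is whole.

Answer: 6 11

Derivation:
Collision at t=7/6: particles 0 and 1 swap velocities; positions: p0=23/3 p1=23/3; velocities now: v0=-2 v1=4
Advance to t=2 (no further collisions before then); velocities: v0=-2 v1=4; positions = 6 11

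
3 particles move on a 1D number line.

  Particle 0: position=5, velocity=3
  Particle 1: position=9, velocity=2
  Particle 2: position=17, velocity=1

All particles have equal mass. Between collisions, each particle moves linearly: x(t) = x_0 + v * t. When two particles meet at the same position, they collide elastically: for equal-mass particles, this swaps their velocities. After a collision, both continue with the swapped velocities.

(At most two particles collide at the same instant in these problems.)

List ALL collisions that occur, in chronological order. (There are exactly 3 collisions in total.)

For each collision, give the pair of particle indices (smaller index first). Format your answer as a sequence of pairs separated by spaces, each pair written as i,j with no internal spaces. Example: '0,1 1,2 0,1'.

Answer: 0,1 1,2 0,1

Derivation:
Collision at t=4: particles 0 and 1 swap velocities; positions: p0=17 p1=17 p2=21; velocities now: v0=2 v1=3 v2=1
Collision at t=6: particles 1 and 2 swap velocities; positions: p0=21 p1=23 p2=23; velocities now: v0=2 v1=1 v2=3
Collision at t=8: particles 0 and 1 swap velocities; positions: p0=25 p1=25 p2=29; velocities now: v0=1 v1=2 v2=3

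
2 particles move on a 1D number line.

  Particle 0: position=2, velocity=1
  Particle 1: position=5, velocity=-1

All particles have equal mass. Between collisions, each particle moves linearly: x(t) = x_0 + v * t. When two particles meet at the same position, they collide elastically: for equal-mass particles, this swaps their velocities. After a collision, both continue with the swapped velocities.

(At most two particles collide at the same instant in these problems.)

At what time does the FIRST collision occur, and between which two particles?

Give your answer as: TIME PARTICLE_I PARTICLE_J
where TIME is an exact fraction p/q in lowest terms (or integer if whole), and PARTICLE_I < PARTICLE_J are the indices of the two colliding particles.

Pair (0,1): pos 2,5 vel 1,-1 -> gap=3, closing at 2/unit, collide at t=3/2
Earliest collision: t=3/2 between 0 and 1

Answer: 3/2 0 1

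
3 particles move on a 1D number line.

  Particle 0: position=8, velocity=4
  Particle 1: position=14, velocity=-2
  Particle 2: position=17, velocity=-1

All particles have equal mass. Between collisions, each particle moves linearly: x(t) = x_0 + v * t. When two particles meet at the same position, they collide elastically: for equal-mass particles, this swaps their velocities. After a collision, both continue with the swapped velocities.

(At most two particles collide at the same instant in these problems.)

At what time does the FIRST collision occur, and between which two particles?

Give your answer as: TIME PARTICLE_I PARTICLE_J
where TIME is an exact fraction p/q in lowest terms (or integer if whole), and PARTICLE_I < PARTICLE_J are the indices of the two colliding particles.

Pair (0,1): pos 8,14 vel 4,-2 -> gap=6, closing at 6/unit, collide at t=1
Pair (1,2): pos 14,17 vel -2,-1 -> not approaching (rel speed -1 <= 0)
Earliest collision: t=1 between 0 and 1

Answer: 1 0 1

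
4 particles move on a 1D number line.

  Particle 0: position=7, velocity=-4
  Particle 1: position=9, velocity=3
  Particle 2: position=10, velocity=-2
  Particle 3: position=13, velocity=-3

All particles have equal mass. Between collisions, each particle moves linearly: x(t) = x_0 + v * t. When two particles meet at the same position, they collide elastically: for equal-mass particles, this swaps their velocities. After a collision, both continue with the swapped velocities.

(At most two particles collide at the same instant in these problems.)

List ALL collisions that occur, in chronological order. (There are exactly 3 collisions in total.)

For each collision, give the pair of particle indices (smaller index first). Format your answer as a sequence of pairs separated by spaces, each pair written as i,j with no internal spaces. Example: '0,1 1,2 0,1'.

Answer: 1,2 2,3 1,2

Derivation:
Collision at t=1/5: particles 1 and 2 swap velocities; positions: p0=31/5 p1=48/5 p2=48/5 p3=62/5; velocities now: v0=-4 v1=-2 v2=3 v3=-3
Collision at t=2/3: particles 2 and 3 swap velocities; positions: p0=13/3 p1=26/3 p2=11 p3=11; velocities now: v0=-4 v1=-2 v2=-3 v3=3
Collision at t=3: particles 1 and 2 swap velocities; positions: p0=-5 p1=4 p2=4 p3=18; velocities now: v0=-4 v1=-3 v2=-2 v3=3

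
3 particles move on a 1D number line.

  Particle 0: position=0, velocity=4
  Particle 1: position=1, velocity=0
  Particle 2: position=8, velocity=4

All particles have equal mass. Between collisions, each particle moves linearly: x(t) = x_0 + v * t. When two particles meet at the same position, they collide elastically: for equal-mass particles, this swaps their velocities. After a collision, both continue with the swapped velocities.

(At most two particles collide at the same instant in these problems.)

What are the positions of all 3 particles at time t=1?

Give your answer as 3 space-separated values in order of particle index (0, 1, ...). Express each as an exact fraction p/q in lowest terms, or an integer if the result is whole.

Answer: 1 4 12

Derivation:
Collision at t=1/4: particles 0 and 1 swap velocities; positions: p0=1 p1=1 p2=9; velocities now: v0=0 v1=4 v2=4
Advance to t=1 (no further collisions before then); velocities: v0=0 v1=4 v2=4; positions = 1 4 12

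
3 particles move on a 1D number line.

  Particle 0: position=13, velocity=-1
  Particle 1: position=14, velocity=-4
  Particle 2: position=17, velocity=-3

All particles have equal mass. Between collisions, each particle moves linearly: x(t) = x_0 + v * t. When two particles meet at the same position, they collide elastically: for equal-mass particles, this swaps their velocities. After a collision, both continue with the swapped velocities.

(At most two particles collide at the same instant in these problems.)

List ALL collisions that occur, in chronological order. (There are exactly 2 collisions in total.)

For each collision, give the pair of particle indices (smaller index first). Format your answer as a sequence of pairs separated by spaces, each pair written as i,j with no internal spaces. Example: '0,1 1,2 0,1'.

Collision at t=1/3: particles 0 and 1 swap velocities; positions: p0=38/3 p1=38/3 p2=16; velocities now: v0=-4 v1=-1 v2=-3
Collision at t=2: particles 1 and 2 swap velocities; positions: p0=6 p1=11 p2=11; velocities now: v0=-4 v1=-3 v2=-1

Answer: 0,1 1,2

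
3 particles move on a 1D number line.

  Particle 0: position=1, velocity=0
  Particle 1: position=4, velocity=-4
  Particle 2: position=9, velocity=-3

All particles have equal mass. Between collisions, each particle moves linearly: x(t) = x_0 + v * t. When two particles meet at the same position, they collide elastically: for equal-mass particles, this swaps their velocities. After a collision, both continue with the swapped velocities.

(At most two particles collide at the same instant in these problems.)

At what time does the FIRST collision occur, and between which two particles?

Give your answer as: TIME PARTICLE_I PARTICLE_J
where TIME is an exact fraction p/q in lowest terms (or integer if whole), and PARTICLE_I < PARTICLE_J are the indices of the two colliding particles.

Answer: 3/4 0 1

Derivation:
Pair (0,1): pos 1,4 vel 0,-4 -> gap=3, closing at 4/unit, collide at t=3/4
Pair (1,2): pos 4,9 vel -4,-3 -> not approaching (rel speed -1 <= 0)
Earliest collision: t=3/4 between 0 and 1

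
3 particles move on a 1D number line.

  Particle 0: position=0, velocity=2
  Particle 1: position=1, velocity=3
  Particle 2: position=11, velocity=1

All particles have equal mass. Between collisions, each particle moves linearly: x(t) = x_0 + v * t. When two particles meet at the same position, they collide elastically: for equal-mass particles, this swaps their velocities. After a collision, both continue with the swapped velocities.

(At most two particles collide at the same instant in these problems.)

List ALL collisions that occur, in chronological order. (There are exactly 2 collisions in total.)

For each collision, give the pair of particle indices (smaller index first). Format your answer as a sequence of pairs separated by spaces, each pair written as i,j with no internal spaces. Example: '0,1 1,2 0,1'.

Answer: 1,2 0,1

Derivation:
Collision at t=5: particles 1 and 2 swap velocities; positions: p0=10 p1=16 p2=16; velocities now: v0=2 v1=1 v2=3
Collision at t=11: particles 0 and 1 swap velocities; positions: p0=22 p1=22 p2=34; velocities now: v0=1 v1=2 v2=3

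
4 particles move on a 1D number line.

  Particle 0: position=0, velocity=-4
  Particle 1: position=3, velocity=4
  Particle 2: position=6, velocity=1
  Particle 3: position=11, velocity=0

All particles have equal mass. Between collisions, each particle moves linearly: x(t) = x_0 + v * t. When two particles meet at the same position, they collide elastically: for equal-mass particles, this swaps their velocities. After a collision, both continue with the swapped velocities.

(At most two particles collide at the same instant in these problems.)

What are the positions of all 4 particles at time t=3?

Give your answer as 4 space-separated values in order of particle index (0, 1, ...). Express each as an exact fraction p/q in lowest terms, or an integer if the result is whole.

Collision at t=1: particles 1 and 2 swap velocities; positions: p0=-4 p1=7 p2=7 p3=11; velocities now: v0=-4 v1=1 v2=4 v3=0
Collision at t=2: particles 2 and 3 swap velocities; positions: p0=-8 p1=8 p2=11 p3=11; velocities now: v0=-4 v1=1 v2=0 v3=4
Advance to t=3 (no further collisions before then); velocities: v0=-4 v1=1 v2=0 v3=4; positions = -12 9 11 15

Answer: -12 9 11 15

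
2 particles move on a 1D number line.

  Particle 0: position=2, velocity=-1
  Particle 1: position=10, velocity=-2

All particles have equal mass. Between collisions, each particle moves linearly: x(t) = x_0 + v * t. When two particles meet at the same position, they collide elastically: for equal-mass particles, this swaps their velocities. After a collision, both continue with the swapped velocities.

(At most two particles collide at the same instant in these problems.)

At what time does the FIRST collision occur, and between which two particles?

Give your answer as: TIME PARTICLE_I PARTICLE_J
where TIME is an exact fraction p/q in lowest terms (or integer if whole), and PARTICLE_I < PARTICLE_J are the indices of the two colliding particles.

Answer: 8 0 1

Derivation:
Pair (0,1): pos 2,10 vel -1,-2 -> gap=8, closing at 1/unit, collide at t=8
Earliest collision: t=8 between 0 and 1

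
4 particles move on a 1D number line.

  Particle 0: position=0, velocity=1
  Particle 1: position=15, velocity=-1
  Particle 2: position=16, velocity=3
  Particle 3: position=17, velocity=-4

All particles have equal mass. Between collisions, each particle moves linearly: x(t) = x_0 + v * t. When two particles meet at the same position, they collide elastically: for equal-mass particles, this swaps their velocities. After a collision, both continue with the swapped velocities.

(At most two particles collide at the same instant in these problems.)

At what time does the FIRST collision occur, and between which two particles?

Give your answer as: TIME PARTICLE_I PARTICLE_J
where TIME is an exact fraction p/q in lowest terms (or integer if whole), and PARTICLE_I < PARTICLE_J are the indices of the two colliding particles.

Answer: 1/7 2 3

Derivation:
Pair (0,1): pos 0,15 vel 1,-1 -> gap=15, closing at 2/unit, collide at t=15/2
Pair (1,2): pos 15,16 vel -1,3 -> not approaching (rel speed -4 <= 0)
Pair (2,3): pos 16,17 vel 3,-4 -> gap=1, closing at 7/unit, collide at t=1/7
Earliest collision: t=1/7 between 2 and 3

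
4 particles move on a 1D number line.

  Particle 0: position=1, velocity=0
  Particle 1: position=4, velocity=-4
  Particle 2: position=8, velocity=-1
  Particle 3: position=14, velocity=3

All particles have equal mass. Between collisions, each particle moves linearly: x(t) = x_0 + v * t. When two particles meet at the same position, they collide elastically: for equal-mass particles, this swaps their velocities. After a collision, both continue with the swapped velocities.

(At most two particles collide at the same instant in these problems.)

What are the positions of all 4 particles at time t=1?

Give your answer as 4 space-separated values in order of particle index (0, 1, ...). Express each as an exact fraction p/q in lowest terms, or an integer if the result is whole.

Collision at t=3/4: particles 0 and 1 swap velocities; positions: p0=1 p1=1 p2=29/4 p3=65/4; velocities now: v0=-4 v1=0 v2=-1 v3=3
Advance to t=1 (no further collisions before then); velocities: v0=-4 v1=0 v2=-1 v3=3; positions = 0 1 7 17

Answer: 0 1 7 17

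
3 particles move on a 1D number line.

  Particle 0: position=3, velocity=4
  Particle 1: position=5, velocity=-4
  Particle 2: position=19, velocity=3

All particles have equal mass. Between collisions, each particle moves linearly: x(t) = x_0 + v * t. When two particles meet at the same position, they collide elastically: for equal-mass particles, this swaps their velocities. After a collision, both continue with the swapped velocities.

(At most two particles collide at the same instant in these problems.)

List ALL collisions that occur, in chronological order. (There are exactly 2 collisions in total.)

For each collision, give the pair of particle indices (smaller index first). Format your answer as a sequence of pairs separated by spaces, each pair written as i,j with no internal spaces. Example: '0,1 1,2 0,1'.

Answer: 0,1 1,2

Derivation:
Collision at t=1/4: particles 0 and 1 swap velocities; positions: p0=4 p1=4 p2=79/4; velocities now: v0=-4 v1=4 v2=3
Collision at t=16: particles 1 and 2 swap velocities; positions: p0=-59 p1=67 p2=67; velocities now: v0=-4 v1=3 v2=4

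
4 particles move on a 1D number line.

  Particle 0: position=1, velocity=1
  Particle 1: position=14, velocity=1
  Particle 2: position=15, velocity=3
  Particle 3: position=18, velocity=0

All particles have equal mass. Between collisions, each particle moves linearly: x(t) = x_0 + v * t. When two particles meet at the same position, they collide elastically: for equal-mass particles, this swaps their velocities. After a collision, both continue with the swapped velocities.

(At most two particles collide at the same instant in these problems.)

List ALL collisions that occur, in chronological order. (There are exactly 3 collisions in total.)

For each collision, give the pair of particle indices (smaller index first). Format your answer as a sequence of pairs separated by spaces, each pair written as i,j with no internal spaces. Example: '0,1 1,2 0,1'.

Collision at t=1: particles 2 and 3 swap velocities; positions: p0=2 p1=15 p2=18 p3=18; velocities now: v0=1 v1=1 v2=0 v3=3
Collision at t=4: particles 1 and 2 swap velocities; positions: p0=5 p1=18 p2=18 p3=27; velocities now: v0=1 v1=0 v2=1 v3=3
Collision at t=17: particles 0 and 1 swap velocities; positions: p0=18 p1=18 p2=31 p3=66; velocities now: v0=0 v1=1 v2=1 v3=3

Answer: 2,3 1,2 0,1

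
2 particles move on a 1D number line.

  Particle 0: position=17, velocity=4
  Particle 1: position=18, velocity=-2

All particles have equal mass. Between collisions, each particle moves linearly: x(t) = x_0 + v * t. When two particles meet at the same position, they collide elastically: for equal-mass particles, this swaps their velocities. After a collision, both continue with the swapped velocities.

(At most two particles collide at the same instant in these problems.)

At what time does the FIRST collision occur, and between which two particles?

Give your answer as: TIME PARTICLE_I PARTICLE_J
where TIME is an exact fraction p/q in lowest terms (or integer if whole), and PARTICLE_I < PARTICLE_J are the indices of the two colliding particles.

Pair (0,1): pos 17,18 vel 4,-2 -> gap=1, closing at 6/unit, collide at t=1/6
Earliest collision: t=1/6 between 0 and 1

Answer: 1/6 0 1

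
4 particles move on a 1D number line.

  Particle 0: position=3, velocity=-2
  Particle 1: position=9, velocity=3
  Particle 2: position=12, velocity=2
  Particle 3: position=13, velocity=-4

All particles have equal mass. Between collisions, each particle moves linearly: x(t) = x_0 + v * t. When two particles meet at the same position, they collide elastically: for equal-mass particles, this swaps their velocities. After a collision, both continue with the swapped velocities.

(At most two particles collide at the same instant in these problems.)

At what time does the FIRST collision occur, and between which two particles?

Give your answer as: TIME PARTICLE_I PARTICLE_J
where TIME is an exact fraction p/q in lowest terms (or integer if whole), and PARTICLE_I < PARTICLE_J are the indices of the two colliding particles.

Pair (0,1): pos 3,9 vel -2,3 -> not approaching (rel speed -5 <= 0)
Pair (1,2): pos 9,12 vel 3,2 -> gap=3, closing at 1/unit, collide at t=3
Pair (2,3): pos 12,13 vel 2,-4 -> gap=1, closing at 6/unit, collide at t=1/6
Earliest collision: t=1/6 between 2 and 3

Answer: 1/6 2 3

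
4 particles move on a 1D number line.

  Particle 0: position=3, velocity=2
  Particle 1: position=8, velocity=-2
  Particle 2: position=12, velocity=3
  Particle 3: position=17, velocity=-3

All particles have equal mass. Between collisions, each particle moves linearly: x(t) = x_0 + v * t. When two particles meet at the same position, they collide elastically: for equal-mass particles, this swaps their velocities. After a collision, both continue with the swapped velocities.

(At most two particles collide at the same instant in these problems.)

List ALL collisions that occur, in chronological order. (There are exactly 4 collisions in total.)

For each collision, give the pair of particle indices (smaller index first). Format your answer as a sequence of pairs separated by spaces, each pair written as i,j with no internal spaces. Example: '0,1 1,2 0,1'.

Collision at t=5/6: particles 2 and 3 swap velocities; positions: p0=14/3 p1=19/3 p2=29/2 p3=29/2; velocities now: v0=2 v1=-2 v2=-3 v3=3
Collision at t=5/4: particles 0 and 1 swap velocities; positions: p0=11/2 p1=11/2 p2=53/4 p3=63/4; velocities now: v0=-2 v1=2 v2=-3 v3=3
Collision at t=14/5: particles 1 and 2 swap velocities; positions: p0=12/5 p1=43/5 p2=43/5 p3=102/5; velocities now: v0=-2 v1=-3 v2=2 v3=3
Collision at t=9: particles 0 and 1 swap velocities; positions: p0=-10 p1=-10 p2=21 p3=39; velocities now: v0=-3 v1=-2 v2=2 v3=3

Answer: 2,3 0,1 1,2 0,1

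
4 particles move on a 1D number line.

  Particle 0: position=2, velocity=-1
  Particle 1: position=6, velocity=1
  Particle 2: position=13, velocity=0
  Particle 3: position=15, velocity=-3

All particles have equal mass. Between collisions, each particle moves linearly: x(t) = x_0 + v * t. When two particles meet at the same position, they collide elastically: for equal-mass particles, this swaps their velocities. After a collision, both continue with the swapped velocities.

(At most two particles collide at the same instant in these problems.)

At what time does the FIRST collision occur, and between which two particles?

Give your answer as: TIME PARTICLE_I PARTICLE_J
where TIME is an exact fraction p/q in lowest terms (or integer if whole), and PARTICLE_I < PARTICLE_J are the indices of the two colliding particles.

Pair (0,1): pos 2,6 vel -1,1 -> not approaching (rel speed -2 <= 0)
Pair (1,2): pos 6,13 vel 1,0 -> gap=7, closing at 1/unit, collide at t=7
Pair (2,3): pos 13,15 vel 0,-3 -> gap=2, closing at 3/unit, collide at t=2/3
Earliest collision: t=2/3 between 2 and 3

Answer: 2/3 2 3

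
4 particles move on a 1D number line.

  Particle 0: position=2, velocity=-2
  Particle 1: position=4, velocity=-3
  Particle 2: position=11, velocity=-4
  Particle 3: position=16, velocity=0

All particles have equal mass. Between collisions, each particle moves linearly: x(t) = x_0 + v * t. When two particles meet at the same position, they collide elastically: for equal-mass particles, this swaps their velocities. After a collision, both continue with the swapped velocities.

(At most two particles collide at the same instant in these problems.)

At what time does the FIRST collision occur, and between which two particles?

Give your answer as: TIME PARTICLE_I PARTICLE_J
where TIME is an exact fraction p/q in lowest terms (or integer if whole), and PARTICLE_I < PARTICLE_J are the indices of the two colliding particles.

Pair (0,1): pos 2,4 vel -2,-3 -> gap=2, closing at 1/unit, collide at t=2
Pair (1,2): pos 4,11 vel -3,-4 -> gap=7, closing at 1/unit, collide at t=7
Pair (2,3): pos 11,16 vel -4,0 -> not approaching (rel speed -4 <= 0)
Earliest collision: t=2 between 0 and 1

Answer: 2 0 1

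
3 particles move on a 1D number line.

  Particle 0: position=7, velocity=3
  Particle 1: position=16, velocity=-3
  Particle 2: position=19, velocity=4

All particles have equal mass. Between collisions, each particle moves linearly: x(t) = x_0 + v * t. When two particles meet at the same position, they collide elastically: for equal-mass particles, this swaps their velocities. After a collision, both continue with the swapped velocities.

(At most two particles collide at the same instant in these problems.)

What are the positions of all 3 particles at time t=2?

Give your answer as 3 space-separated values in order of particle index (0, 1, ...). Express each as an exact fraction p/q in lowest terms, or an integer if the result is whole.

Answer: 10 13 27

Derivation:
Collision at t=3/2: particles 0 and 1 swap velocities; positions: p0=23/2 p1=23/2 p2=25; velocities now: v0=-3 v1=3 v2=4
Advance to t=2 (no further collisions before then); velocities: v0=-3 v1=3 v2=4; positions = 10 13 27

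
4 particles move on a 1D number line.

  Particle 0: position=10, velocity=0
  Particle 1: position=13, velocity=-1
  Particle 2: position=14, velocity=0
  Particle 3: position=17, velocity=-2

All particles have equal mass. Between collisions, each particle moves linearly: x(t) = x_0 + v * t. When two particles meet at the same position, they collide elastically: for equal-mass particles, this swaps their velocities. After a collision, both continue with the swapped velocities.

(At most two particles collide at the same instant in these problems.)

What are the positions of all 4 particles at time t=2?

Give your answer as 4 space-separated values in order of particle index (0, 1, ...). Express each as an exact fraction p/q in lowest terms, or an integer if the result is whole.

Collision at t=3/2: particles 2 and 3 swap velocities; positions: p0=10 p1=23/2 p2=14 p3=14; velocities now: v0=0 v1=-1 v2=-2 v3=0
Advance to t=2 (no further collisions before then); velocities: v0=0 v1=-1 v2=-2 v3=0; positions = 10 11 13 14

Answer: 10 11 13 14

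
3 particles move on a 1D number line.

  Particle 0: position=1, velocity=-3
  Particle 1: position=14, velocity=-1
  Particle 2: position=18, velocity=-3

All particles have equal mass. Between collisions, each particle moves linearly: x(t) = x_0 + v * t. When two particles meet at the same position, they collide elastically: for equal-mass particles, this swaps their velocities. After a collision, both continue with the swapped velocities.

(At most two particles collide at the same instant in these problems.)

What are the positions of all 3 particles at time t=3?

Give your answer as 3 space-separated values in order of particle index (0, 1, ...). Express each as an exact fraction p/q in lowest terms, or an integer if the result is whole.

Collision at t=2: particles 1 and 2 swap velocities; positions: p0=-5 p1=12 p2=12; velocities now: v0=-3 v1=-3 v2=-1
Advance to t=3 (no further collisions before then); velocities: v0=-3 v1=-3 v2=-1; positions = -8 9 11

Answer: -8 9 11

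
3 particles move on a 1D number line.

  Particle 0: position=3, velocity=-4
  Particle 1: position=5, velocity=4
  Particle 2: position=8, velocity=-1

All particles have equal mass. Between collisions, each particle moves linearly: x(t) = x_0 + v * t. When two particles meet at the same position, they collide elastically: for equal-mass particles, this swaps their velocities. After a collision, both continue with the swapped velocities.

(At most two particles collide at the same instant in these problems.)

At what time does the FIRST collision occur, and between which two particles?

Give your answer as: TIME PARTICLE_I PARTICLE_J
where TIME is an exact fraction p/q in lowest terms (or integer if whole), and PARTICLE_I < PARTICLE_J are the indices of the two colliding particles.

Pair (0,1): pos 3,5 vel -4,4 -> not approaching (rel speed -8 <= 0)
Pair (1,2): pos 5,8 vel 4,-1 -> gap=3, closing at 5/unit, collide at t=3/5
Earliest collision: t=3/5 between 1 and 2

Answer: 3/5 1 2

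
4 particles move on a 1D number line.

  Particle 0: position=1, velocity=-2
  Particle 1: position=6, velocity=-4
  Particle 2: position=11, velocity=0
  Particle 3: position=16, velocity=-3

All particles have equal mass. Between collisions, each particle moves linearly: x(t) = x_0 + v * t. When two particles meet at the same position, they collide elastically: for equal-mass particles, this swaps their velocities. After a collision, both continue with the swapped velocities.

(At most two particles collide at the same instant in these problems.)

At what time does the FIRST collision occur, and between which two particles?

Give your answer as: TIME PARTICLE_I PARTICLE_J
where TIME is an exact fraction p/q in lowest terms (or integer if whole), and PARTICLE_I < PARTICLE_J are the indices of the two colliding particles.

Pair (0,1): pos 1,6 vel -2,-4 -> gap=5, closing at 2/unit, collide at t=5/2
Pair (1,2): pos 6,11 vel -4,0 -> not approaching (rel speed -4 <= 0)
Pair (2,3): pos 11,16 vel 0,-3 -> gap=5, closing at 3/unit, collide at t=5/3
Earliest collision: t=5/3 between 2 and 3

Answer: 5/3 2 3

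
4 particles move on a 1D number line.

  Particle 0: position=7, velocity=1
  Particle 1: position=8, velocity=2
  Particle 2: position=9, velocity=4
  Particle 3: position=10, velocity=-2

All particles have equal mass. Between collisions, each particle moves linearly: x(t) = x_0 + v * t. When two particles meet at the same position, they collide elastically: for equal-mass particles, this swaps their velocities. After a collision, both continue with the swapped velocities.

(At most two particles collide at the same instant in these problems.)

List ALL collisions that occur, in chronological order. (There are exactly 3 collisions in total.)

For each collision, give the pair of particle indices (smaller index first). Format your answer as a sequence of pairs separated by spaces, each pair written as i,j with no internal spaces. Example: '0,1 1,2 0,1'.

Answer: 2,3 1,2 0,1

Derivation:
Collision at t=1/6: particles 2 and 3 swap velocities; positions: p0=43/6 p1=25/3 p2=29/3 p3=29/3; velocities now: v0=1 v1=2 v2=-2 v3=4
Collision at t=1/2: particles 1 and 2 swap velocities; positions: p0=15/2 p1=9 p2=9 p3=11; velocities now: v0=1 v1=-2 v2=2 v3=4
Collision at t=1: particles 0 and 1 swap velocities; positions: p0=8 p1=8 p2=10 p3=13; velocities now: v0=-2 v1=1 v2=2 v3=4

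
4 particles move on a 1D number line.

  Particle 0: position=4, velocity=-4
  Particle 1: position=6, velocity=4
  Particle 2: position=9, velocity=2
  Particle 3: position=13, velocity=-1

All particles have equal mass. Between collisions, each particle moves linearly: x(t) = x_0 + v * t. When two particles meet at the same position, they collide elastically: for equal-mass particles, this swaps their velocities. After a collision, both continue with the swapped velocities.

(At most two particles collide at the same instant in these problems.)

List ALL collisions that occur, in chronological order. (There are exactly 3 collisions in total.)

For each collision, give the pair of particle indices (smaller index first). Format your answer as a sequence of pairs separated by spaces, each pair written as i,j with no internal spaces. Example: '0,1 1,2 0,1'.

Collision at t=4/3: particles 2 and 3 swap velocities; positions: p0=-4/3 p1=34/3 p2=35/3 p3=35/3; velocities now: v0=-4 v1=4 v2=-1 v3=2
Collision at t=7/5: particles 1 and 2 swap velocities; positions: p0=-8/5 p1=58/5 p2=58/5 p3=59/5; velocities now: v0=-4 v1=-1 v2=4 v3=2
Collision at t=3/2: particles 2 and 3 swap velocities; positions: p0=-2 p1=23/2 p2=12 p3=12; velocities now: v0=-4 v1=-1 v2=2 v3=4

Answer: 2,3 1,2 2,3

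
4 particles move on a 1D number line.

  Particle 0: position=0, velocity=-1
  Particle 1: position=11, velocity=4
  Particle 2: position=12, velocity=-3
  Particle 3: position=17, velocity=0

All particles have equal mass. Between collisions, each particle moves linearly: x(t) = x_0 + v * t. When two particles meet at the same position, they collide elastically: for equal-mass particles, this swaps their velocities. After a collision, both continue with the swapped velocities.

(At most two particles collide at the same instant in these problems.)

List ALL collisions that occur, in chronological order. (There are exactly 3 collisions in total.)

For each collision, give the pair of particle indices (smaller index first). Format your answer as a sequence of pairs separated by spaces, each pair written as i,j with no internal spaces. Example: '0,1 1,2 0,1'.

Collision at t=1/7: particles 1 and 2 swap velocities; positions: p0=-1/7 p1=81/7 p2=81/7 p3=17; velocities now: v0=-1 v1=-3 v2=4 v3=0
Collision at t=3/2: particles 2 and 3 swap velocities; positions: p0=-3/2 p1=15/2 p2=17 p3=17; velocities now: v0=-1 v1=-3 v2=0 v3=4
Collision at t=6: particles 0 and 1 swap velocities; positions: p0=-6 p1=-6 p2=17 p3=35; velocities now: v0=-3 v1=-1 v2=0 v3=4

Answer: 1,2 2,3 0,1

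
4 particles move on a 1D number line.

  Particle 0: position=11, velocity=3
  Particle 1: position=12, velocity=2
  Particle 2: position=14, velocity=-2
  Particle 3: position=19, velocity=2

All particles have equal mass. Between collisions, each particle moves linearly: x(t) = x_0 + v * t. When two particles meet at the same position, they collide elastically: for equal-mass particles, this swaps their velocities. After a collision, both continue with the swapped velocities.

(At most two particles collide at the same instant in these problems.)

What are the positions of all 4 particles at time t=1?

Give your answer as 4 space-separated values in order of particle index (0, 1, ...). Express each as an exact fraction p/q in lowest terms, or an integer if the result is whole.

Answer: 12 14 14 21

Derivation:
Collision at t=1/2: particles 1 and 2 swap velocities; positions: p0=25/2 p1=13 p2=13 p3=20; velocities now: v0=3 v1=-2 v2=2 v3=2
Collision at t=3/5: particles 0 and 1 swap velocities; positions: p0=64/5 p1=64/5 p2=66/5 p3=101/5; velocities now: v0=-2 v1=3 v2=2 v3=2
Collision at t=1: particles 1 and 2 swap velocities; positions: p0=12 p1=14 p2=14 p3=21; velocities now: v0=-2 v1=2 v2=3 v3=2
Advance to t=1 (no further collisions before then); velocities: v0=-2 v1=2 v2=3 v3=2; positions = 12 14 14 21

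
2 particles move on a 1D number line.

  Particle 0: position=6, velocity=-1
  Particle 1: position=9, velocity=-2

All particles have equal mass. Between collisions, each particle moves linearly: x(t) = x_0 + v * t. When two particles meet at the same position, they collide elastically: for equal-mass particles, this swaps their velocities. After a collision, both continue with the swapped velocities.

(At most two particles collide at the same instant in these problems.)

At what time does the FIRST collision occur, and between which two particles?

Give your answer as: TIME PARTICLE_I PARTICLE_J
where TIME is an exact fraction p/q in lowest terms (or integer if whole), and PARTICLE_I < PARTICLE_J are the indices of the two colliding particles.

Pair (0,1): pos 6,9 vel -1,-2 -> gap=3, closing at 1/unit, collide at t=3
Earliest collision: t=3 between 0 and 1

Answer: 3 0 1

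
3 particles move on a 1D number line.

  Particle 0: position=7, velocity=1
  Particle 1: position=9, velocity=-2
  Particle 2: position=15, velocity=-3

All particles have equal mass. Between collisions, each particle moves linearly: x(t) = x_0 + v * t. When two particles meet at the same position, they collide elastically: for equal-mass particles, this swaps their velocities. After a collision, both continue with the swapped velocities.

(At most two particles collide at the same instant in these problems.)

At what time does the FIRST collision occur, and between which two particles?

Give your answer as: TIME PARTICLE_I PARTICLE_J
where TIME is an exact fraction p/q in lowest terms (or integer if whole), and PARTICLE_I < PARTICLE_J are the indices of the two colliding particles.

Pair (0,1): pos 7,9 vel 1,-2 -> gap=2, closing at 3/unit, collide at t=2/3
Pair (1,2): pos 9,15 vel -2,-3 -> gap=6, closing at 1/unit, collide at t=6
Earliest collision: t=2/3 between 0 and 1

Answer: 2/3 0 1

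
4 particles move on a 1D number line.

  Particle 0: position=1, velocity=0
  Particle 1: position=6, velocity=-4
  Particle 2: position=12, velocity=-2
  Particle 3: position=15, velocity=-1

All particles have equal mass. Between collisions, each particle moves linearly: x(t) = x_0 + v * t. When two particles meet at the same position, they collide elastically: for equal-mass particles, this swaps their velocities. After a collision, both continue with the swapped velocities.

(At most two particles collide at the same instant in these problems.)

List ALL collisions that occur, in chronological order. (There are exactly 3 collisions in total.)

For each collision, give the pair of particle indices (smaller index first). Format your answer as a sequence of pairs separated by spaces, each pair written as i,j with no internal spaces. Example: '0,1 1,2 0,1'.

Answer: 0,1 1,2 2,3

Derivation:
Collision at t=5/4: particles 0 and 1 swap velocities; positions: p0=1 p1=1 p2=19/2 p3=55/4; velocities now: v0=-4 v1=0 v2=-2 v3=-1
Collision at t=11/2: particles 1 and 2 swap velocities; positions: p0=-16 p1=1 p2=1 p3=19/2; velocities now: v0=-4 v1=-2 v2=0 v3=-1
Collision at t=14: particles 2 and 3 swap velocities; positions: p0=-50 p1=-16 p2=1 p3=1; velocities now: v0=-4 v1=-2 v2=-1 v3=0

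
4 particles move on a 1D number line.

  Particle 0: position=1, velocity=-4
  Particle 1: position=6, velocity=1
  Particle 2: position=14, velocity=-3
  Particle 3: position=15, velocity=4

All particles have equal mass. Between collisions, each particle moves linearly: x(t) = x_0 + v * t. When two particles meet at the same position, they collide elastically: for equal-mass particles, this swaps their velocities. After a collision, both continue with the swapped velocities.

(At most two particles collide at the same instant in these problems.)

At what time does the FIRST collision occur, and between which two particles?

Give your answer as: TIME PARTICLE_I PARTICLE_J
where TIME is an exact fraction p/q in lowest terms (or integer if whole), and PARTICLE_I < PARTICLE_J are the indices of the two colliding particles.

Answer: 2 1 2

Derivation:
Pair (0,1): pos 1,6 vel -4,1 -> not approaching (rel speed -5 <= 0)
Pair (1,2): pos 6,14 vel 1,-3 -> gap=8, closing at 4/unit, collide at t=2
Pair (2,3): pos 14,15 vel -3,4 -> not approaching (rel speed -7 <= 0)
Earliest collision: t=2 between 1 and 2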